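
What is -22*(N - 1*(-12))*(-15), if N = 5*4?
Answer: 10560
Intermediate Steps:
N = 20
-22*(N - 1*(-12))*(-15) = -22*(20 - 1*(-12))*(-15) = -22*(20 + 12)*(-15) = -22*32*(-15) = -704*(-15) = 10560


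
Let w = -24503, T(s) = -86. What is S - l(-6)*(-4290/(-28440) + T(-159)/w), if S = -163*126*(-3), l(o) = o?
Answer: 238540584493/3871474 ≈ 61615.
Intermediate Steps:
S = 61614 (S = -20538*(-3) = 61614)
S - l(-6)*(-4290/(-28440) + T(-159)/w) = 61614 - (-6)*(-4290/(-28440) - 86/(-24503)) = 61614 - (-6)*(-4290*(-1/28440) - 86*(-1/24503)) = 61614 - (-6)*(143/948 + 86/24503) = 61614 - (-6)*3585457/23228844 = 61614 - 1*(-3585457/3871474) = 61614 + 3585457/3871474 = 238540584493/3871474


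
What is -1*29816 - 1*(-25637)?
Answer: -4179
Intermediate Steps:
-1*29816 - 1*(-25637) = -29816 + 25637 = -4179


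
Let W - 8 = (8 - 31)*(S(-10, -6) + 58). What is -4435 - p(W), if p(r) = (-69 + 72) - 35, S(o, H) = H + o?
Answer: -4403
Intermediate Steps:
W = -958 (W = 8 + (8 - 31)*((-6 - 10) + 58) = 8 - 23*(-16 + 58) = 8 - 23*42 = 8 - 966 = -958)
p(r) = -32 (p(r) = 3 - 35 = -32)
-4435 - p(W) = -4435 - 1*(-32) = -4435 + 32 = -4403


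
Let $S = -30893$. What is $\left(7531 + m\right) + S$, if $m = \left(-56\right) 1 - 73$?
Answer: $-23491$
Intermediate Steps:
$m = -129$ ($m = -56 - 73 = -129$)
$\left(7531 + m\right) + S = \left(7531 - 129\right) - 30893 = 7402 - 30893 = -23491$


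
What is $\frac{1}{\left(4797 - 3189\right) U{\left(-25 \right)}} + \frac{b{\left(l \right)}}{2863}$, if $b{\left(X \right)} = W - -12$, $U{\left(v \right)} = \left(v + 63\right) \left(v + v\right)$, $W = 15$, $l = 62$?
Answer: $\frac{82487537}{8747037600} \approx 0.0094303$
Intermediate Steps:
$U{\left(v \right)} = 2 v \left(63 + v\right)$ ($U{\left(v \right)} = \left(63 + v\right) 2 v = 2 v \left(63 + v\right)$)
$b{\left(X \right)} = 27$ ($b{\left(X \right)} = 15 - -12 = 15 + 12 = 27$)
$\frac{1}{\left(4797 - 3189\right) U{\left(-25 \right)}} + \frac{b{\left(l \right)}}{2863} = \frac{1}{\left(4797 - 3189\right) 2 \left(-25\right) \left(63 - 25\right)} + \frac{27}{2863} = \frac{1}{1608 \cdot 2 \left(-25\right) 38} + 27 \cdot \frac{1}{2863} = \frac{1}{1608 \left(-1900\right)} + \frac{27}{2863} = \frac{1}{1608} \left(- \frac{1}{1900}\right) + \frac{27}{2863} = - \frac{1}{3055200} + \frac{27}{2863} = \frac{82487537}{8747037600}$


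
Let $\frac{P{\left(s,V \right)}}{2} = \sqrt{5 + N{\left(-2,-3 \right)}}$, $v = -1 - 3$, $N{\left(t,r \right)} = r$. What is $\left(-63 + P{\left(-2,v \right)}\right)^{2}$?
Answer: $3977 - 252 \sqrt{2} \approx 3620.6$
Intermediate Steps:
$v = -4$
$P{\left(s,V \right)} = 2 \sqrt{2}$ ($P{\left(s,V \right)} = 2 \sqrt{5 - 3} = 2 \sqrt{2}$)
$\left(-63 + P{\left(-2,v \right)}\right)^{2} = \left(-63 + 2 \sqrt{2}\right)^{2}$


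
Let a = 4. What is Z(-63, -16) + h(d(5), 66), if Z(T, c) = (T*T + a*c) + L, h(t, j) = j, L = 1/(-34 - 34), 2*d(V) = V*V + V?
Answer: 270027/68 ≈ 3971.0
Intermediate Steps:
d(V) = V/2 + V²/2 (d(V) = (V*V + V)/2 = (V² + V)/2 = (V + V²)/2 = V/2 + V²/2)
L = -1/68 (L = 1/(-68) = -1/68 ≈ -0.014706)
Z(T, c) = -1/68 + T² + 4*c (Z(T, c) = (T*T + 4*c) - 1/68 = (T² + 4*c) - 1/68 = -1/68 + T² + 4*c)
Z(-63, -16) + h(d(5), 66) = (-1/68 + (-63)² + 4*(-16)) + 66 = (-1/68 + 3969 - 64) + 66 = 265539/68 + 66 = 270027/68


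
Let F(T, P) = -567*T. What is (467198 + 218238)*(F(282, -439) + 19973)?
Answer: -95906890556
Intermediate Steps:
(467198 + 218238)*(F(282, -439) + 19973) = (467198 + 218238)*(-567*282 + 19973) = 685436*(-159894 + 19973) = 685436*(-139921) = -95906890556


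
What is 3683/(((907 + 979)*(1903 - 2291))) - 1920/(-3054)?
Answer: 232291113/372469912 ≈ 0.62365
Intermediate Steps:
3683/(((907 + 979)*(1903 - 2291))) - 1920/(-3054) = 3683/((1886*(-388))) - 1920*(-1/3054) = 3683/(-731768) + 320/509 = 3683*(-1/731768) + 320/509 = -3683/731768 + 320/509 = 232291113/372469912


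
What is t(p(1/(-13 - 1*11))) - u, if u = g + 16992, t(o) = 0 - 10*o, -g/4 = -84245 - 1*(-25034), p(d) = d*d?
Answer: -73104773/288 ≈ -2.5384e+5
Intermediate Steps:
p(d) = d²
g = 236844 (g = -4*(-84245 - 1*(-25034)) = -4*(-84245 + 25034) = -4*(-59211) = 236844)
t(o) = -10*o
u = 253836 (u = 236844 + 16992 = 253836)
t(p(1/(-13 - 1*11))) - u = -10/(-13 - 1*11)² - 1*253836 = -10/(-13 - 11)² - 253836 = -10*(1/(-24))² - 253836 = -10*(-1/24)² - 253836 = -10*1/576 - 253836 = -5/288 - 253836 = -73104773/288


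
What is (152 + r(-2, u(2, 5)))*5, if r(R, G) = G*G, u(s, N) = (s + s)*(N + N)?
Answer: 8760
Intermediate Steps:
u(s, N) = 4*N*s (u(s, N) = (2*s)*(2*N) = 4*N*s)
r(R, G) = G**2
(152 + r(-2, u(2, 5)))*5 = (152 + (4*5*2)**2)*5 = (152 + 40**2)*5 = (152 + 1600)*5 = 1752*5 = 8760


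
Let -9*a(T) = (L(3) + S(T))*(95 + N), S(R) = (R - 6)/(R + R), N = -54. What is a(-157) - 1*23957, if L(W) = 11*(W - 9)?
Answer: -66859481/2826 ≈ -23659.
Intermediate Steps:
S(R) = (-6 + R)/(2*R) (S(R) = (-6 + R)/((2*R)) = (-6 + R)*(1/(2*R)) = (-6 + R)/(2*R))
L(W) = -99 + 11*W (L(W) = 11*(-9 + W) = -99 + 11*W)
a(T) = 902/3 - 41*(-6 + T)/(18*T) (a(T) = -((-99 + 11*3) + (-6 + T)/(2*T))*(95 - 54)/9 = -((-99 + 33) + (-6 + T)/(2*T))*41/9 = -(-66 + (-6 + T)/(2*T))*41/9 = -(-2706 + 41*(-6 + T)/(2*T))/9 = 902/3 - 41*(-6 + T)/(18*T))
a(-157) - 1*23957 = (41/18)*(6 + 131*(-157))/(-157) - 1*23957 = (41/18)*(-1/157)*(6 - 20567) - 23957 = (41/18)*(-1/157)*(-20561) - 23957 = 843001/2826 - 23957 = -66859481/2826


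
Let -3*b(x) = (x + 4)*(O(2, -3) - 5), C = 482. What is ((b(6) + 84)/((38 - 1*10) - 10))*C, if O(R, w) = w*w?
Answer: 51092/27 ≈ 1892.3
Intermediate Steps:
O(R, w) = w²
b(x) = -16/3 - 4*x/3 (b(x) = -(x + 4)*((-3)² - 5)/3 = -(4 + x)*(9 - 5)/3 = -(4 + x)*4/3 = -(16 + 4*x)/3 = -16/3 - 4*x/3)
((b(6) + 84)/((38 - 1*10) - 10))*C = (((-16/3 - 4/3*6) + 84)/((38 - 1*10) - 10))*482 = (((-16/3 - 8) + 84)/((38 - 10) - 10))*482 = ((-40/3 + 84)/(28 - 10))*482 = ((212/3)/18)*482 = ((212/3)*(1/18))*482 = (106/27)*482 = 51092/27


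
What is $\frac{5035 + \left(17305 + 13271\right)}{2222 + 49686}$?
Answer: $\frac{35611}{51908} \approx 0.68604$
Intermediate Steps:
$\frac{5035 + \left(17305 + 13271\right)}{2222 + 49686} = \frac{5035 + 30576}{51908} = 35611 \cdot \frac{1}{51908} = \frac{35611}{51908}$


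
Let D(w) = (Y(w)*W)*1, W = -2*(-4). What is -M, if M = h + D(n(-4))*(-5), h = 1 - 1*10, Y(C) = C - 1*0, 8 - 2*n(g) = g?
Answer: 249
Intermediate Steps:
n(g) = 4 - g/2
Y(C) = C (Y(C) = C + 0 = C)
W = 8
h = -9 (h = 1 - 10 = -9)
D(w) = 8*w (D(w) = (w*8)*1 = (8*w)*1 = 8*w)
M = -249 (M = -9 + (8*(4 - 1/2*(-4)))*(-5) = -9 + (8*(4 + 2))*(-5) = -9 + (8*6)*(-5) = -9 + 48*(-5) = -9 - 240 = -249)
-M = -1*(-249) = 249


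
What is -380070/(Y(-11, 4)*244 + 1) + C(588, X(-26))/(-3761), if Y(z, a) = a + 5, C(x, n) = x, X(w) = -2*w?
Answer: -1430735106/8262917 ≈ -173.15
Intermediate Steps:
Y(z, a) = 5 + a
-380070/(Y(-11, 4)*244 + 1) + C(588, X(-26))/(-3761) = -380070/((5 + 4)*244 + 1) + 588/(-3761) = -380070/(9*244 + 1) + 588*(-1/3761) = -380070/(2196 + 1) - 588/3761 = -380070/2197 - 588/3761 = -1430735106/8262917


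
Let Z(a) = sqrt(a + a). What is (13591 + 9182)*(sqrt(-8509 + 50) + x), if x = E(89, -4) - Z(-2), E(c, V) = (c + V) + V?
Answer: 1844613 - 45546*I + 22773*I*sqrt(8459) ≈ 1.8446e+6 + 2.049e+6*I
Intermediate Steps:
Z(a) = sqrt(2)*sqrt(a) (Z(a) = sqrt(2*a) = sqrt(2)*sqrt(a))
E(c, V) = c + 2*V (E(c, V) = (V + c) + V = c + 2*V)
x = 81 - 2*I (x = (89 + 2*(-4)) - sqrt(2)*sqrt(-2) = (89 - 8) - sqrt(2)*I*sqrt(2) = 81 - 2*I ≈ 81.0 - 2.0*I)
(13591 + 9182)*(sqrt(-8509 + 50) + x) = (13591 + 9182)*(sqrt(-8509 + 50) + (81 - 2*I)) = 22773*(sqrt(-8459) + (81 - 2*I)) = 22773*(I*sqrt(8459) + (81 - 2*I)) = 22773*(81 - 2*I + I*sqrt(8459)) = 1844613 - 45546*I + 22773*I*sqrt(8459)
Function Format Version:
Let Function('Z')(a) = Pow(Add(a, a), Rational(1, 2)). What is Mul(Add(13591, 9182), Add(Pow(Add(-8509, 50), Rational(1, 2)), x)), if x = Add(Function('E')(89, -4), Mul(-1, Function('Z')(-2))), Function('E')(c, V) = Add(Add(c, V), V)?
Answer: Add(1844613, Mul(-45546, I), Mul(22773, I, Pow(8459, Rational(1, 2)))) ≈ Add(1.8446e+6, Mul(2.0490e+6, I))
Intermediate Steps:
Function('Z')(a) = Mul(Pow(2, Rational(1, 2)), Pow(a, Rational(1, 2))) (Function('Z')(a) = Pow(Mul(2, a), Rational(1, 2)) = Mul(Pow(2, Rational(1, 2)), Pow(a, Rational(1, 2))))
Function('E')(c, V) = Add(c, Mul(2, V)) (Function('E')(c, V) = Add(Add(V, c), V) = Add(c, Mul(2, V)))
x = Add(81, Mul(-2, I)) (x = Add(Add(89, Mul(2, -4)), Mul(-1, Mul(Pow(2, Rational(1, 2)), Pow(-2, Rational(1, 2))))) = Add(Add(89, -8), Mul(-1, Mul(Pow(2, Rational(1, 2)), Mul(I, Pow(2, Rational(1, 2)))))) = Add(81, Mul(-1, Mul(2, I))) = Add(81, Mul(-2, I)) ≈ Add(81.000, Mul(-2.0000, I)))
Mul(Add(13591, 9182), Add(Pow(Add(-8509, 50), Rational(1, 2)), x)) = Mul(Add(13591, 9182), Add(Pow(Add(-8509, 50), Rational(1, 2)), Add(81, Mul(-2, I)))) = Mul(22773, Add(Pow(-8459, Rational(1, 2)), Add(81, Mul(-2, I)))) = Mul(22773, Add(Mul(I, Pow(8459, Rational(1, 2))), Add(81, Mul(-2, I)))) = Mul(22773, Add(81, Mul(-2, I), Mul(I, Pow(8459, Rational(1, 2))))) = Add(1844613, Mul(-45546, I), Mul(22773, I, Pow(8459, Rational(1, 2))))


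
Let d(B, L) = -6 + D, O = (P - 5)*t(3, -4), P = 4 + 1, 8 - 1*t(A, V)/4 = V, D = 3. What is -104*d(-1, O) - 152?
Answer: 160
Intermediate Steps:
t(A, V) = 32 - 4*V
P = 5
O = 0 (O = (5 - 5)*(32 - 4*(-4)) = 0*(32 + 16) = 0*48 = 0)
d(B, L) = -3 (d(B, L) = -6 + 3 = -3)
-104*d(-1, O) - 152 = -104*(-3) - 152 = 312 - 152 = 160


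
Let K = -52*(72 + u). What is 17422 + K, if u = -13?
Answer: 14354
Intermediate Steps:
K = -3068 (K = -52*(72 - 13) = -52*59 = -3068)
17422 + K = 17422 - 3068 = 14354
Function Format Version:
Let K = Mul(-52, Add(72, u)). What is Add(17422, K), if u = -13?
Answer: 14354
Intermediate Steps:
K = -3068 (K = Mul(-52, Add(72, -13)) = Mul(-52, 59) = -3068)
Add(17422, K) = Add(17422, -3068) = 14354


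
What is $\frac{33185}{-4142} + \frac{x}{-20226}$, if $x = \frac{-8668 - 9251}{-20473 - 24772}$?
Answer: $- \frac{2530709135329}{315870773545} \approx -8.0119$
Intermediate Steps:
$x = \frac{17919}{45245}$ ($x = - \frac{17919}{-45245} = \left(-17919\right) \left(- \frac{1}{45245}\right) = \frac{17919}{45245} \approx 0.39604$)
$\frac{33185}{-4142} + \frac{x}{-20226} = \frac{33185}{-4142} + \frac{17919}{45245 \left(-20226\right)} = 33185 \left(- \frac{1}{4142}\right) + \frac{17919}{45245} \left(- \frac{1}{20226}\right) = - \frac{33185}{4142} - \frac{5973}{305041790} = - \frac{2530709135329}{315870773545}$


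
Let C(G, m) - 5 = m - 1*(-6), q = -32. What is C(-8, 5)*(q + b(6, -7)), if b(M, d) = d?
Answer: -624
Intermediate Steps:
C(G, m) = 11 + m (C(G, m) = 5 + (m - 1*(-6)) = 5 + (m + 6) = 5 + (6 + m) = 11 + m)
C(-8, 5)*(q + b(6, -7)) = (11 + 5)*(-32 - 7) = 16*(-39) = -624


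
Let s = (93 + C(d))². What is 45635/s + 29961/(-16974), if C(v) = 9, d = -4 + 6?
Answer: 25716347/9810972 ≈ 2.6212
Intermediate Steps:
d = 2
s = 10404 (s = (93 + 9)² = 102² = 10404)
45635/s + 29961/(-16974) = 45635/10404 + 29961/(-16974) = 45635*(1/10404) + 29961*(-1/16974) = 45635/10404 - 3329/1886 = 25716347/9810972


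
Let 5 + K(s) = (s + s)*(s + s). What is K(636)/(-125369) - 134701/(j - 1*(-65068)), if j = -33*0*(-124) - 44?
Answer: -122094796165/8151993856 ≈ -14.977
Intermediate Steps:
K(s) = -5 + 4*s² (K(s) = -5 + (s + s)*(s + s) = -5 + (2*s)*(2*s) = -5 + 4*s²)
j = -44 (j = 0*(-124) - 44 = 0 - 44 = -44)
K(636)/(-125369) - 134701/(j - 1*(-65068)) = (-5 + 4*636²)/(-125369) - 134701/(-44 - 1*(-65068)) = (-5 + 4*404496)*(-1/125369) - 134701/(-44 + 65068) = (-5 + 1617984)*(-1/125369) - 134701/65024 = 1617979*(-1/125369) - 134701*1/65024 = -1617979/125369 - 134701/65024 = -122094796165/8151993856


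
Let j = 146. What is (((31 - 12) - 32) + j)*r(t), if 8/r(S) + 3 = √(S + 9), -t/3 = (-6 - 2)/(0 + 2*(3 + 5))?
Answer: 2128 + 1064*√42/3 ≈ 4426.5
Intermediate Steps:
t = 3/2 (t = -3*(-6 - 2)/(0 + 2*(3 + 5)) = -(-24)/(0 + 2*8) = -(-24)/(0 + 16) = -(-24)/16 = -3*(-½) = 3/2 ≈ 1.5000)
r(S) = 8/(-3 + √(9 + S)) (r(S) = 8/(-3 + √(S + 9)) = 8/(-3 + √(9 + S)))
(((31 - 12) - 32) + j)*r(t) = (((31 - 12) - 32) + 146)*(8/(-3 + √(9 + 3/2))) = ((19 - 32) + 146)*(8/(-3 + √(21/2))) = (-13 + 146)*(8/(-3 + √42/2)) = 133*(8/(-3 + √42/2)) = 1064/(-3 + √42/2)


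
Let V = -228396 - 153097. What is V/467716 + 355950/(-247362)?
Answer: -43475063611/19282527532 ≈ -2.2546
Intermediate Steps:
V = -381493
V/467716 + 355950/(-247362) = -381493/467716 + 355950/(-247362) = -381493*1/467716 + 355950*(-1/247362) = -381493/467716 - 59325/41227 = -43475063611/19282527532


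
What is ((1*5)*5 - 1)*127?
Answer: 3048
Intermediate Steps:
((1*5)*5 - 1)*127 = (5*5 - 1)*127 = (25 - 1)*127 = 24*127 = 3048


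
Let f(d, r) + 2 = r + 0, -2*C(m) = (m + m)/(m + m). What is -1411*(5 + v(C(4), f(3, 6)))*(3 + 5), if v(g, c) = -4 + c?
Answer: -56440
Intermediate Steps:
C(m) = -1/2 (C(m) = -(m + m)/(2*(m + m)) = -2*m/(2*(2*m)) = -2*m*1/(2*m)/2 = -1/2*1 = -1/2)
f(d, r) = -2 + r (f(d, r) = -2 + (r + 0) = -2 + r)
-1411*(5 + v(C(4), f(3, 6)))*(3 + 5) = -1411*(5 + (-4 + (-2 + 6)))*(3 + 5) = -1411*(5 + (-4 + 4))*8 = -1411*(5 + 0)*8 = -7055*8 = -1411*40 = -56440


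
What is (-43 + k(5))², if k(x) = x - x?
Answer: 1849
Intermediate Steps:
k(x) = 0
(-43 + k(5))² = (-43 + 0)² = (-43)² = 1849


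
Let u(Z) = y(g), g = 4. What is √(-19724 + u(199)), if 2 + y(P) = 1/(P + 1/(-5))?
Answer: I*√7120991/19 ≈ 140.45*I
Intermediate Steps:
y(P) = -2 + 1/(-⅕ + P) (y(P) = -2 + 1/(P + 1/(-5)) = -2 + 1/(P - ⅕) = -2 + 1/(-⅕ + P))
u(Z) = -33/19 (u(Z) = (7 - 10*4)/(-1 + 5*4) = (7 - 40)/(-1 + 20) = -33/19)
√(-19724 + u(199)) = √(-19724 - 33/19) = √(-374789/19) = I*√7120991/19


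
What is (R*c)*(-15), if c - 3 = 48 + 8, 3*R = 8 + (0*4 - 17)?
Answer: 2655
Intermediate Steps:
R = -3 (R = (8 + (0*4 - 17))/3 = (8 + (0 - 17))/3 = (8 - 17)/3 = (⅓)*(-9) = -3)
c = 59 (c = 3 + (48 + 8) = 3 + 56 = 59)
(R*c)*(-15) = -3*59*(-15) = -177*(-15) = 2655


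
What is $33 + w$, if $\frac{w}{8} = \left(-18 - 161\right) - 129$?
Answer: $-2431$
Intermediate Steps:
$w = -2464$ ($w = 8 \left(\left(-18 - 161\right) - 129\right) = 8 \left(-179 - 129\right) = 8 \left(-308\right) = -2464$)
$33 + w = 33 - 2464 = -2431$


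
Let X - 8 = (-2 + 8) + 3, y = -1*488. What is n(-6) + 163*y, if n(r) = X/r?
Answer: -477281/6 ≈ -79547.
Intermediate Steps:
y = -488
X = 17 (X = 8 + ((-2 + 8) + 3) = 8 + (6 + 3) = 8 + 9 = 17)
n(r) = 17/r
n(-6) + 163*y = 17/(-6) + 163*(-488) = 17*(-⅙) - 79544 = -17/6 - 79544 = -477281/6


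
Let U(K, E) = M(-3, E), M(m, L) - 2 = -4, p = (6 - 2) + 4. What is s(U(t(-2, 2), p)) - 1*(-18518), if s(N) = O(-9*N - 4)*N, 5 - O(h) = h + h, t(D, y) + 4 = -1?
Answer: 18564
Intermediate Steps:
t(D, y) = -5 (t(D, y) = -4 - 1 = -5)
p = 8 (p = 4 + 4 = 8)
M(m, L) = -2 (M(m, L) = 2 - 4 = -2)
U(K, E) = -2
O(h) = 5 - 2*h (O(h) = 5 - (h + h) = 5 - 2*h)
s(N) = N*(13 + 18*N) (s(N) = (5 - 2*(-9*N - 4))*N = (5 - 2*(-4 - 9*N))*N = (5 + (8 + 18*N))*N = (13 + 18*N)*N = N*(13 + 18*N))
s(U(t(-2, 2), p)) - 1*(-18518) = -2*(13 + 18*(-2)) - 1*(-18518) = -2*(13 - 36) + 18518 = -2*(-23) + 18518 = 46 + 18518 = 18564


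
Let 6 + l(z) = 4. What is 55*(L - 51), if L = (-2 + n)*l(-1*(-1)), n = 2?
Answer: -2805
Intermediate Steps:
l(z) = -2 (l(z) = -6 + 4 = -2)
L = 0 (L = (-2 + 2)*(-2) = 0*(-2) = 0)
55*(L - 51) = 55*(0 - 51) = 55*(-51) = -2805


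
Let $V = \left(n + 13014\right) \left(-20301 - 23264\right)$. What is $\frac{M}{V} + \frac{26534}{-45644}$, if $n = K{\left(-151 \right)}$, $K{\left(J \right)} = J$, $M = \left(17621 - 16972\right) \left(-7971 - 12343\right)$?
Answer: $- \frac{7133635921773}{12788914651090} \approx -0.5578$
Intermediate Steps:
$M = -13183786$ ($M = \left(17621 - 16972\right) \left(-20314\right) = 649 \left(-20314\right) = -13183786$)
$n = -151$
$V = -560376595$ ($V = \left(-151 + 13014\right) \left(-20301 - 23264\right) = 12863 \left(-43565\right) = -560376595$)
$\frac{M}{V} + \frac{26534}{-45644} = - \frac{13183786}{-560376595} + \frac{26534}{-45644} = \left(-13183786\right) \left(- \frac{1}{560376595}\right) + 26534 \left(- \frac{1}{45644}\right) = \frac{13183786}{560376595} - \frac{13267}{22822} = - \frac{7133635921773}{12788914651090}$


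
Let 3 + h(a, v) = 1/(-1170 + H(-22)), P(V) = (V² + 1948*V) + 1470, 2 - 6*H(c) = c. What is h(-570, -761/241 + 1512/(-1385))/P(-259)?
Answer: 3499/508353846 ≈ 6.8830e-6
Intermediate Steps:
H(c) = ⅓ - c/6
P(V) = 1470 + V² + 1948*V
h(a, v) = -3499/1166 (h(a, v) = -3 + 1/(-1170 + (⅓ - ⅙*(-22))) = -3 + 1/(-1170 + (⅓ + 11/3)) = -3 + 1/(-1170 + 4) = -3 + 1/(-1166) = -3 - 1/1166 = -3499/1166)
h(-570, -761/241 + 1512/(-1385))/P(-259) = -3499/(1166*(1470 + (-259)² + 1948*(-259))) = -3499/(1166*(1470 + 67081 - 504532)) = -3499/1166/(-435981) = -3499/1166*(-1/435981) = 3499/508353846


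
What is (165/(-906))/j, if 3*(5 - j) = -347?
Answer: -165/109324 ≈ -0.0015093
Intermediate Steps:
j = 362/3 (j = 5 - 1/3*(-347) = 5 + 347/3 = 362/3 ≈ 120.67)
(165/(-906))/j = (165/(-906))/(362/3) = (165*(-1/906))*(3/362) = -55/302*3/362 = -165/109324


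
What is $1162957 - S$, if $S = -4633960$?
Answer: $5796917$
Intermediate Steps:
$1162957 - S = 1162957 - -4633960 = 1162957 + 4633960 = 5796917$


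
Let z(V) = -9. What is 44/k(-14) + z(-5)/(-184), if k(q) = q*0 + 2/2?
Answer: 8105/184 ≈ 44.049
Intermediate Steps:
k(q) = 1 (k(q) = 0 + 2*(½) = 0 + 1 = 1)
44/k(-14) + z(-5)/(-184) = 44/1 - 9/(-184) = 44*1 - 9*(-1/184) = 44 + 9/184 = 8105/184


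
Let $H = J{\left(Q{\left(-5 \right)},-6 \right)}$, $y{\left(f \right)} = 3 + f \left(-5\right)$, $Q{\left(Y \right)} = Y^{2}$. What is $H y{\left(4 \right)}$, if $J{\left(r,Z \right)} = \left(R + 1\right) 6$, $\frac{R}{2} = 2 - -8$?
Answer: $-2142$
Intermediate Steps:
$R = 20$ ($R = 2 \left(2 - -8\right) = 2 \left(2 + 8\right) = 2 \cdot 10 = 20$)
$J{\left(r,Z \right)} = 126$ ($J{\left(r,Z \right)} = \left(20 + 1\right) 6 = 21 \cdot 6 = 126$)
$y{\left(f \right)} = 3 - 5 f$
$H = 126$
$H y{\left(4 \right)} = 126 \left(3 - 20\right) = 126 \left(-17\right) = -2142$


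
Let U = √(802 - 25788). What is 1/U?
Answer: -I*√26/806 ≈ -0.0063263*I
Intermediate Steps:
U = 31*I*√26 (U = √(-24986) = 31*I*√26 ≈ 158.07*I)
1/U = 1/(31*I*√26) = -I*√26/806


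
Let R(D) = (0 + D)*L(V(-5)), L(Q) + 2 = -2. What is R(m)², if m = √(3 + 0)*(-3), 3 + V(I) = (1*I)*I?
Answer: 432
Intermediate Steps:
V(I) = -3 + I² (V(I) = -3 + (1*I)*I = -3 + I*I = -3 + I²)
L(Q) = -4 (L(Q) = -2 - 2 = -4)
m = -3*√3 (m = √3*(-3) = -3*√3 ≈ -5.1962)
R(D) = -4*D (R(D) = (0 + D)*(-4) = D*(-4) = -4*D)
R(m)² = (-(-12)*√3)² = (12*√3)² = 432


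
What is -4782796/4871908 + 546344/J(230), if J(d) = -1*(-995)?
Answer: 664244705583/1211887115 ≈ 548.11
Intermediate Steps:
J(d) = 995
-4782796/4871908 + 546344/J(230) = -4782796/4871908 + 546344/995 = -4782796*1/4871908 + 546344*(1/995) = -1195699/1217977 + 546344/995 = 664244705583/1211887115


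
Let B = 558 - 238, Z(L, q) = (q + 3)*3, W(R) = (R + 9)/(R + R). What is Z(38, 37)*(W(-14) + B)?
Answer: 268950/7 ≈ 38421.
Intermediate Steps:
W(R) = (9 + R)/(2*R) (W(R) = (9 + R)/((2*R)) = (9 + R)*(1/(2*R)) = (9 + R)/(2*R))
Z(L, q) = 9 + 3*q (Z(L, q) = (3 + q)*3 = 9 + 3*q)
B = 320
Z(38, 37)*(W(-14) + B) = (9 + 3*37)*((1/2)*(9 - 14)/(-14) + 320) = (9 + 111)*((1/2)*(-1/14)*(-5) + 320) = 120*(5/28 + 320) = 120*(8965/28) = 268950/7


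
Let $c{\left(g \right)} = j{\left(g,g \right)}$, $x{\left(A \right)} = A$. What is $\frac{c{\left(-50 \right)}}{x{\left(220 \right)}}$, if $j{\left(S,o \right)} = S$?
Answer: $- \frac{5}{22} \approx -0.22727$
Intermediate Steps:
$c{\left(g \right)} = g$
$\frac{c{\left(-50 \right)}}{x{\left(220 \right)}} = - \frac{50}{220} = \left(-50\right) \frac{1}{220} = - \frac{5}{22}$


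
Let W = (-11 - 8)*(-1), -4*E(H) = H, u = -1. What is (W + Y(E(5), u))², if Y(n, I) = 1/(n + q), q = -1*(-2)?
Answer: 3721/9 ≈ 413.44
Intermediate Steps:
q = 2
E(H) = -H/4
Y(n, I) = 1/(2 + n) (Y(n, I) = 1/(n + 2) = 1/(2 + n))
W = 19 (W = -19*(-1) = 19)
(W + Y(E(5), u))² = (19 + 1/(2 - ¼*5))² = (19 + 1/(2 - 5/4))² = (19 + 1/(¾))² = (19 + 4/3)² = (61/3)² = 3721/9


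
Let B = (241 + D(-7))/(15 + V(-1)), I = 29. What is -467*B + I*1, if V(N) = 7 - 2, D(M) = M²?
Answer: -13485/2 ≈ -6742.5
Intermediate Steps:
V(N) = 5
B = 29/2 (B = (241 + (-7)²)/(15 + 5) = (241 + 49)/20 = 290*(1/20) = 29/2 ≈ 14.500)
-467*B + I*1 = -467*29/2 + 29*1 = -13543/2 + 29 = -13485/2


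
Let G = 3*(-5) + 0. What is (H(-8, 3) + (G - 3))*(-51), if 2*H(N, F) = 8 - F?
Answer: 1581/2 ≈ 790.50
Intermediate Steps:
G = -15 (G = -15 + 0 = -15)
H(N, F) = 4 - F/2 (H(N, F) = (8 - F)/2 = 4 - F/2)
(H(-8, 3) + (G - 3))*(-51) = ((4 - ½*3) + (-15 - 3))*(-51) = ((4 - 3/2) - 18)*(-51) = (5/2 - 18)*(-51) = -31/2*(-51) = 1581/2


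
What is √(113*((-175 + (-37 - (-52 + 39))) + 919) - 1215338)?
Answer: I*√1133978 ≈ 1064.9*I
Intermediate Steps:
√(113*((-175 + (-37 - (-52 + 39))) + 919) - 1215338) = √(113*((-175 + (-37 - 1*(-13))) + 919) - 1215338) = √(113*((-175 + (-37 + 13)) + 919) - 1215338) = √(113*((-175 - 24) + 919) - 1215338) = √(113*(-199 + 919) - 1215338) = √(113*720 - 1215338) = √(81360 - 1215338) = √(-1133978) = I*√1133978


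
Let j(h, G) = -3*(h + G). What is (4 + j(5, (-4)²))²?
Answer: 3481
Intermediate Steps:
j(h, G) = -3*G - 3*h (j(h, G) = -3*(G + h) = -3*G - 3*h)
(4 + j(5, (-4)²))² = (4 + (-3*(-4)² - 3*5))² = (4 + (-3*16 - 15))² = (4 + (-48 - 15))² = (4 - 63)² = (-59)² = 3481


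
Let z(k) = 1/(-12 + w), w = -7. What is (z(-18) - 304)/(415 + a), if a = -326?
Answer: -5777/1691 ≈ -3.4163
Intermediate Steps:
z(k) = -1/19 (z(k) = 1/(-12 - 7) = 1/(-19) = -1/19)
(z(-18) - 304)/(415 + a) = (-1/19 - 304)/(415 - 326) = -5777/19/89 = -5777/19*1/89 = -5777/1691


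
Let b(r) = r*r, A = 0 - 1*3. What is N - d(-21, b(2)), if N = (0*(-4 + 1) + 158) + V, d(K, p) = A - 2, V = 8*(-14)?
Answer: 51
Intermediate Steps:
A = -3 (A = 0 - 3 = -3)
V = -112
b(r) = r**2
d(K, p) = -5 (d(K, p) = -3 - 2 = -5)
N = 46 (N = (0*(-4 + 1) + 158) - 112 = (0*(-3) + 158) - 112 = (0 + 158) - 112 = 158 - 112 = 46)
N - d(-21, b(2)) = 46 - 1*(-5) = 46 + 5 = 51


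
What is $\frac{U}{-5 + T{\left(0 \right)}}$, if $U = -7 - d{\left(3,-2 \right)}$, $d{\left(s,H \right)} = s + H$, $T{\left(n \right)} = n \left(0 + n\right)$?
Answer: $\frac{8}{5} \approx 1.6$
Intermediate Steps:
$T{\left(n \right)} = n^{2}$ ($T{\left(n \right)} = n n = n^{2}$)
$d{\left(s,H \right)} = H + s$
$U = -8$ ($U = -7 - \left(-2 + 3\right) = -7 - 1 = -8$)
$\frac{U}{-5 + T{\left(0 \right)}} = - \frac{8}{-5 + 0^{2}} = - \frac{8}{-5 + 0} = - \frac{8}{-5} = \left(-8\right) \left(- \frac{1}{5}\right) = \frac{8}{5}$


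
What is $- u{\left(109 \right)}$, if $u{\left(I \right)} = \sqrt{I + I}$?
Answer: $- \sqrt{218} \approx -14.765$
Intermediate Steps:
$u{\left(I \right)} = \sqrt{2} \sqrt{I}$ ($u{\left(I \right)} = \sqrt{2 I} = \sqrt{2} \sqrt{I}$)
$- u{\left(109 \right)} = - \sqrt{2} \sqrt{109} = - \sqrt{218}$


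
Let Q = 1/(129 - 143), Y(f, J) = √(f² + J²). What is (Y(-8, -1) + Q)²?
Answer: 12741/196 - √65/7 ≈ 63.853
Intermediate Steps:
Y(f, J) = √(J² + f²)
Q = -1/14 (Q = 1/(-14) = -1/14 ≈ -0.071429)
(Y(-8, -1) + Q)² = (√((-1)² + (-8)²) - 1/14)² = (√(1 + 64) - 1/14)² = (√65 - 1/14)² = (-1/14 + √65)²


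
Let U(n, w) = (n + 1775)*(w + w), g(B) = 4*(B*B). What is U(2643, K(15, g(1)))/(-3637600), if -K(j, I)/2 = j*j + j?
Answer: 26508/22735 ≈ 1.1660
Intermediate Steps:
g(B) = 4*B²
K(j, I) = -2*j - 2*j² (K(j, I) = -2*(j*j + j) = -2*(j² + j) = -2*(j + j²) = -2*j - 2*j²)
U(n, w) = 2*w*(1775 + n) (U(n, w) = (1775 + n)*(2*w) = 2*w*(1775 + n))
U(2643, K(15, g(1)))/(-3637600) = (2*(-2*15*(1 + 15))*(1775 + 2643))/(-3637600) = (2*(-2*15*16)*4418)*(-1/3637600) = (2*(-480)*4418)*(-1/3637600) = -4241280*(-1/3637600) = 26508/22735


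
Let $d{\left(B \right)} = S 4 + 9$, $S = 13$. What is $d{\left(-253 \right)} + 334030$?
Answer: $334091$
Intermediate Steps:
$d{\left(B \right)} = 61$ ($d{\left(B \right)} = 13 \cdot 4 + 9 = 52 + 9 = 61$)
$d{\left(-253 \right)} + 334030 = 61 + 334030 = 334091$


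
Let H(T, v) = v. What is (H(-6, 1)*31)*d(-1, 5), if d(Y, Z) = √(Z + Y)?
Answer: 62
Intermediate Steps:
d(Y, Z) = √(Y + Z)
(H(-6, 1)*31)*d(-1, 5) = (1*31)*√(-1 + 5) = 31*√4 = 31*2 = 62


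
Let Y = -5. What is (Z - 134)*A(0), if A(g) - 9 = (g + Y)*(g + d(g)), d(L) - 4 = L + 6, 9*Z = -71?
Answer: 52357/9 ≈ 5817.4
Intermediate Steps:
Z = -71/9 (Z = (1/9)*(-71) = -71/9 ≈ -7.8889)
d(L) = 10 + L (d(L) = 4 + (L + 6) = 4 + (6 + L) = 10 + L)
A(g) = 9 + (-5 + g)*(10 + 2*g) (A(g) = 9 + (g - 5)*(g + (10 + g)) = 9 + (-5 + g)*(10 + 2*g))
(Z - 134)*A(0) = (-71/9 - 134)*(-41 + 2*0**2) = -1277*(-41 + 2*0)/9 = -1277*(-41 + 0)/9 = -1277/9*(-41) = 52357/9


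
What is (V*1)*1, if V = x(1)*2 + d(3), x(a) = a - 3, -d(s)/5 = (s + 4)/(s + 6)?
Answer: -71/9 ≈ -7.8889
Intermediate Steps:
d(s) = -5*(4 + s)/(6 + s) (d(s) = -5*(s + 4)/(s + 6) = -5*(4 + s)/(6 + s))
x(a) = -3 + a
V = -71/9 (V = (-3 + 1)*2 + 5*(-4 - 1*3)/(6 + 3) = -2*2 + 5*(-4 - 3)/9 = -4 + 5*(⅑)*(-7) = -4 - 35/9 = -71/9 ≈ -7.8889)
(V*1)*1 = -71/9*1*1 = -71/9*1 = -71/9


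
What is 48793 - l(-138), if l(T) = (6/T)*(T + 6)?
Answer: 1122107/23 ≈ 48787.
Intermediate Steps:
l(T) = 6*(6 + T)/T (l(T) = (6/T)*(6 + T) = 6*(6 + T)/T)
48793 - l(-138) = 48793 - (6 + 36/(-138)) = 48793 - (6 + 36*(-1/138)) = 48793 - (6 - 6/23) = 48793 - 1*132/23 = 48793 - 132/23 = 1122107/23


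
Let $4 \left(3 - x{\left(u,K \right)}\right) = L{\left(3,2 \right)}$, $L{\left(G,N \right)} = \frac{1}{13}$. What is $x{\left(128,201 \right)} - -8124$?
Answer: $\frac{422603}{52} \approx 8127.0$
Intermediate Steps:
$L{\left(G,N \right)} = \frac{1}{13}$
$x{\left(u,K \right)} = \frac{155}{52}$ ($x{\left(u,K \right)} = 3 - \frac{1}{52} = \frac{155}{52}$)
$x{\left(128,201 \right)} - -8124 = \frac{155}{52} - -8124 = \frac{155}{52} + 8124 = \frac{422603}{52}$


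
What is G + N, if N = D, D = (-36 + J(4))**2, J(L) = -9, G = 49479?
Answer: 51504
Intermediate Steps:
D = 2025 (D = (-36 - 9)**2 = (-45)**2 = 2025)
N = 2025
G + N = 49479 + 2025 = 51504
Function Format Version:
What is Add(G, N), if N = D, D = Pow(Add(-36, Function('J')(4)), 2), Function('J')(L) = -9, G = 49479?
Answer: 51504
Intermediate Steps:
D = 2025 (D = Pow(Add(-36, -9), 2) = Pow(-45, 2) = 2025)
N = 2025
Add(G, N) = Add(49479, 2025) = 51504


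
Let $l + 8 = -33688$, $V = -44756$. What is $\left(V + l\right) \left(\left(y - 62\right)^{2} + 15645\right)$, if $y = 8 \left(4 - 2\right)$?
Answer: $-1393385972$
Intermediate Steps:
$l = -33696$ ($l = -8 - 33688 = -33696$)
$y = 16$ ($y = 8 \left(4 - 2\right) = 8 \cdot 2 = 16$)
$\left(V + l\right) \left(\left(y - 62\right)^{2} + 15645\right) = \left(-44756 - 33696\right) \left(\left(16 - 62\right)^{2} + 15645\right) = - 78452 \left(\left(-46\right)^{2} + 15645\right) = - 78452 \left(2116 + 15645\right) = \left(-78452\right) 17761 = -1393385972$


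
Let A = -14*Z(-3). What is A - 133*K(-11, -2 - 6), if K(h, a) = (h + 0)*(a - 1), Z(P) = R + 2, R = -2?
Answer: -13167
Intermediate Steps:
Z(P) = 0 (Z(P) = -2 + 2 = 0)
A = 0 (A = -14*0 = 0)
K(h, a) = h*(-1 + a)
A - 133*K(-11, -2 - 6) = 0 - (-1463)*(-1 + (-2 - 6)) = 0 - (-1463)*(-1 - 8) = 0 - (-1463)*(-9) = 0 - 133*99 = 0 - 13167 = -13167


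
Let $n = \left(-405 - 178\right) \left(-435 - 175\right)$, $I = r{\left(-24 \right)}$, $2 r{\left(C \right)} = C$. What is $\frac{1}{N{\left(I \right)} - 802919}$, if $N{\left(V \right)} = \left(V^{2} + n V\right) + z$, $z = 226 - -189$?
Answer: $- \frac{1}{5069920} \approx -1.9724 \cdot 10^{-7}$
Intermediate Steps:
$r{\left(C \right)} = \frac{C}{2}$
$I = -12$ ($I = \frac{1}{2} \left(-24\right) = -12$)
$n = 355630$ ($n = \left(-583\right) \left(-610\right) = 355630$)
$z = 415$ ($z = 226 + 189 = 415$)
$N{\left(V \right)} = 415 + V^{2} + 355630 V$ ($N{\left(V \right)} = \left(V^{2} + 355630 V\right) + 415 = 415 + V^{2} + 355630 V$)
$\frac{1}{N{\left(I \right)} - 802919} = \frac{1}{\left(415 + \left(-12\right)^{2} + 355630 \left(-12\right)\right) - 802919} = \frac{1}{\left(415 + 144 - 4267560\right) - 802919} = \frac{1}{-4267001 - 802919} = \frac{1}{-5069920} = - \frac{1}{5069920}$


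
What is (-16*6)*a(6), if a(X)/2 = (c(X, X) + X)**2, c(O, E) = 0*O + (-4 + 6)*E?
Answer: -62208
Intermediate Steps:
c(O, E) = 2*E (c(O, E) = 0 + 2*E = 2*E)
a(X) = 18*X**2 (a(X) = 2*(2*X + X)**2 = 2*(3*X)**2 = 2*(9*X**2) = 18*X**2)
(-16*6)*a(6) = (-16*6)*(18*6**2) = -1728*36 = -96*648 = -62208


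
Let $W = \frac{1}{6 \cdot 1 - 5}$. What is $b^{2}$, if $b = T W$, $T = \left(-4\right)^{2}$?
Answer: $256$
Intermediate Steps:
$T = 16$
$W = 1$ ($W = \frac{1}{6 - 5} = 1^{-1} = 1$)
$b = 16$ ($b = 16 \cdot 1 = 16$)
$b^{2} = 16^{2} = 256$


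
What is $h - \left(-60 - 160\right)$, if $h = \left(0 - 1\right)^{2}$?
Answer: $221$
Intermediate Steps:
$h = 1$ ($h = \left(-1\right)^{2} = 1$)
$h - \left(-60 - 160\right) = 1 - \left(-60 - 160\right) = 1 - -220 = 1 + 220 = 221$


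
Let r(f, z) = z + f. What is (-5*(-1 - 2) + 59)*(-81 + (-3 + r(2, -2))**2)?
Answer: -5328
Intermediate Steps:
r(f, z) = f + z
(-5*(-1 - 2) + 59)*(-81 + (-3 + r(2, -2))**2) = (-5*(-1 - 2) + 59)*(-81 + (-3 + (2 - 2))**2) = (-5*(-3) + 59)*(-81 + (-3 + 0)**2) = (15 + 59)*(-81 + (-3)**2) = 74*(-81 + 9) = 74*(-72) = -5328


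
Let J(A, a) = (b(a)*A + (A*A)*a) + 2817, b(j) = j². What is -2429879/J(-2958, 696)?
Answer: -2429879/4656936033 ≈ -0.00052178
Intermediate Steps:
J(A, a) = 2817 + A*a² + a*A² (J(A, a) = (a²*A + (A*A)*a) + 2817 = (A*a² + A²*a) + 2817 = (A*a² + a*A²) + 2817 = 2817 + A*a² + a*A²)
-2429879/J(-2958, 696) = -2429879/(2817 - 2958*696² + 696*(-2958)²) = -2429879/(2817 - 2958*484416 + 696*8749764) = -2429879/(2817 - 1432902528 + 6089835744) = -2429879/4656936033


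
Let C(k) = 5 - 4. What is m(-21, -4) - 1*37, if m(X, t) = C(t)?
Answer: -36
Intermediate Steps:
C(k) = 1
m(X, t) = 1
m(-21, -4) - 1*37 = 1 - 1*37 = 1 - 37 = -36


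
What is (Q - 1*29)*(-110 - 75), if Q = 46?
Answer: -3145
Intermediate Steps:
(Q - 1*29)*(-110 - 75) = (46 - 1*29)*(-110 - 75) = (46 - 29)*(-185) = 17*(-185) = -3145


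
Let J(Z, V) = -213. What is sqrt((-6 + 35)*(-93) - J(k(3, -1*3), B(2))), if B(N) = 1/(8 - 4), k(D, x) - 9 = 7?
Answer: 6*I*sqrt(69) ≈ 49.84*I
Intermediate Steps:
k(D, x) = 16 (k(D, x) = 9 + 7 = 16)
B(N) = 1/4
sqrt((-6 + 35)*(-93) - J(k(3, -1*3), B(2))) = sqrt((-6 + 35)*(-93) - 1*(-213)) = sqrt(29*(-93) + 213) = sqrt(-2697 + 213) = sqrt(-2484) = 6*I*sqrt(69)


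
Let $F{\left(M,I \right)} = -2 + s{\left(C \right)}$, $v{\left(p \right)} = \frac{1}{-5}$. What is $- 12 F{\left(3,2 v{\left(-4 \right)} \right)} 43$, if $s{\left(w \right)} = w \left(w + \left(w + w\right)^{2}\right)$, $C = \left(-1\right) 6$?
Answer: $428280$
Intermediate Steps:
$C = -6$
$v{\left(p \right)} = - \frac{1}{5}$
$s{\left(w \right)} = w \left(w + 4 w^{2}\right)$ ($s{\left(w \right)} = w \left(w + \left(2 w\right)^{2}\right) = w \left(w + 4 w^{2}\right)$)
$F{\left(M,I \right)} = -830$ ($F{\left(M,I \right)} = -2 + \left(-6\right)^{2} \left(1 + 4 \left(-6\right)\right) = -2 + 36 \left(1 - 24\right) = -2 + 36 \left(-23\right) = -2 - 828 = -830$)
$- 12 F{\left(3,2 v{\left(-4 \right)} \right)} 43 = \left(-12\right) \left(-830\right) 43 = 9960 \cdot 43 = 428280$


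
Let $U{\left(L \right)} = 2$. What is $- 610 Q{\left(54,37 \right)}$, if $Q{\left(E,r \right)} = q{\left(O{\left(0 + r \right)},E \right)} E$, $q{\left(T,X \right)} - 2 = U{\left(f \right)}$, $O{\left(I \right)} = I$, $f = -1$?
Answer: $-131760$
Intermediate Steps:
$q{\left(T,X \right)} = 4$ ($q{\left(T,X \right)} = 2 + 2 = 4$)
$Q{\left(E,r \right)} = 4 E$
$- 610 Q{\left(54,37 \right)} = - 610 \cdot 4 \cdot 54 = \left(-610\right) 216 = -131760$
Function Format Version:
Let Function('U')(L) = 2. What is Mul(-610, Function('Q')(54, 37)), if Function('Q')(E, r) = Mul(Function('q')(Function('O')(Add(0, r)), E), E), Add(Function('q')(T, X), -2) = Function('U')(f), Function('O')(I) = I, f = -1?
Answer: -131760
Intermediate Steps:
Function('q')(T, X) = 4 (Function('q')(T, X) = Add(2, 2) = 4)
Function('Q')(E, r) = Mul(4, E)
Mul(-610, Function('Q')(54, 37)) = Mul(-610, Mul(4, 54)) = Mul(-610, 216) = -131760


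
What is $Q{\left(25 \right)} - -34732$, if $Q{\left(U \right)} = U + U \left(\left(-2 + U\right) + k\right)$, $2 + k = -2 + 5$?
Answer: $35357$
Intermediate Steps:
$k = 1$ ($k = -2 + \left(-2 + 5\right) = -2 + 3 = 1$)
$Q{\left(U \right)} = U + U \left(-1 + U\right)$ ($Q{\left(U \right)} = U + U \left(\left(-2 + U\right) + 1\right) = U + U \left(-1 + U\right)$)
$Q{\left(25 \right)} - -34732 = 25^{2} - -34732 = 625 + 34732 = 35357$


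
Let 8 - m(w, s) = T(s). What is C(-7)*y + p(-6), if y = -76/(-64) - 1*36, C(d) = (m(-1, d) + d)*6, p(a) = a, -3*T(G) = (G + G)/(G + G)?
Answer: -569/2 ≈ -284.50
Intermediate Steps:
T(G) = -⅓ (T(G) = -(G + G)/(3*(G + G)) = -2*G/(3*(2*G)) = -2*G*1/(2*G)/3 = -⅓*1 = -⅓)
m(w, s) = 25/3 (m(w, s) = 8 - 1*(-⅓) = 8 + ⅓ = 25/3)
C(d) = 50 + 6*d (C(d) = (25/3 + d)*6 = 50 + 6*d)
y = -557/16 (y = -76*(-1/64) - 36 = 19/16 - 36 = -557/16 ≈ -34.813)
C(-7)*y + p(-6) = (50 + 6*(-7))*(-557/16) - 6 = (50 - 42)*(-557/16) - 6 = 8*(-557/16) - 6 = -557/2 - 6 = -569/2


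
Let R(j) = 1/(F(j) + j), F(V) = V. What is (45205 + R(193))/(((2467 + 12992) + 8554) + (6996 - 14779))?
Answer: 5816377/2088260 ≈ 2.7853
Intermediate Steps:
R(j) = 1/(2*j) (R(j) = 1/(j + j) = 1/(2*j))
(45205 + R(193))/(((2467 + 12992) + 8554) + (6996 - 14779)) = (45205 + (1/2)/193)/(((2467 + 12992) + 8554) + (6996 - 14779)) = (45205 + (1/2)*(1/193))/((15459 + 8554) - 7783) = (45205 + 1/386)/(24013 - 7783) = (17449131/386)/16230 = (17449131/386)*(1/16230) = 5816377/2088260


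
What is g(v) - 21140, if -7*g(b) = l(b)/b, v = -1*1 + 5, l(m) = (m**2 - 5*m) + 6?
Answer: -295961/14 ≈ -21140.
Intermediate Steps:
l(m) = 6 + m**2 - 5*m
v = 4 (v = -1 + 5 = 4)
g(b) = -(6 + b**2 - 5*b)/(7*b)
g(v) - 21140 = (1/7)*(-6 - 1*4**2 + 5*4)/4 - 21140 = (1/7)*(1/4)*(-6 - 1*16 + 20) - 21140 = (1/7)*(1/4)*(-6 - 16 + 20) - 21140 = (1/7)*(1/4)*(-2) - 21140 = -1/14 - 21140 = -295961/14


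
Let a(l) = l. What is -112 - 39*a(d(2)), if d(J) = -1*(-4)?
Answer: -268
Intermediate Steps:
d(J) = 4
-112 - 39*a(d(2)) = -112 - 39*4 = -112 - 156 = -268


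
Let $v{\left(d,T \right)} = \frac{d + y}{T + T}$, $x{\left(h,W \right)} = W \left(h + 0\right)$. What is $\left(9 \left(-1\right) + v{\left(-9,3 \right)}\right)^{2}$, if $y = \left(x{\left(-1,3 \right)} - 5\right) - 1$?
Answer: $144$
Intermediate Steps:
$x{\left(h,W \right)} = W h$
$y = -9$ ($y = \left(3 \left(-1\right) - 5\right) - 1 = \left(-3 - 5\right) - 1 = -8 - 1 = -9$)
$v{\left(d,T \right)} = \frac{-9 + d}{2 T}$ ($v{\left(d,T \right)} = \frac{d - 9}{T + T} = \frac{-9 + d}{2 T}$)
$\left(9 \left(-1\right) + v{\left(-9,3 \right)}\right)^{2} = \left(9 \left(-1\right) + \frac{-9 - 9}{2 \cdot 3}\right)^{2} = \left(-9 + \frac{1}{2} \cdot \frac{1}{3} \left(-18\right)\right)^{2} = \left(-9 - 3\right)^{2} = \left(-12\right)^{2} = 144$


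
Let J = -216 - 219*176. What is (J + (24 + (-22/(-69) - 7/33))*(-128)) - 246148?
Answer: -72862396/253 ≈ -2.8799e+5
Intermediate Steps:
J = -38760 (J = -216 - 38544 = -38760)
(J + (24 + (-22/(-69) - 7/33))*(-128)) - 246148 = (-38760 + (24 + (-22/(-69) - 7/33))*(-128)) - 246148 = (-38760 + (24 + (-22*(-1/69) - 7*1/33))*(-128)) - 246148 = (-38760 + (24 + (22/69 - 7/33))*(-128)) - 246148 = (-38760 + (24 + 27/253)*(-128)) - 246148 = (-38760 + (6099/253)*(-128)) - 246148 = (-38760 - 780672/253) - 246148 = -10586952/253 - 246148 = -72862396/253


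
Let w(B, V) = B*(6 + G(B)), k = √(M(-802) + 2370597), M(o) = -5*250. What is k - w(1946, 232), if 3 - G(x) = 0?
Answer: -17514 + √2369347 ≈ -15975.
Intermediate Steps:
G(x) = 3 (G(x) = 3 - 1*0 = 3 + 0 = 3)
M(o) = -1250
k = √2369347 (k = √(-1250 + 2370597) = √2369347 ≈ 1539.3)
w(B, V) = 9*B (w(B, V) = B*(6 + 3) = B*9 = 9*B)
k - w(1946, 232) = √2369347 - 9*1946 = √2369347 - 1*17514 = √2369347 - 17514 = -17514 + √2369347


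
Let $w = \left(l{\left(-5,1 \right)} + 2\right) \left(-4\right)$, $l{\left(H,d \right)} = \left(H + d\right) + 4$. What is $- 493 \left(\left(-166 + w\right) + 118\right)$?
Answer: $27608$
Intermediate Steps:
$l{\left(H,d \right)} = 4 + H + d$
$w = -8$ ($w = \left(\left(4 - 5 + 1\right) + 2\right) \left(-4\right) = \left(0 + 2\right) \left(-4\right) = 2 \left(-4\right) = -8$)
$- 493 \left(\left(-166 + w\right) + 118\right) = - 493 \left(\left(-166 - 8\right) + 118\right) = - 493 \left(-174 + 118\right) = \left(-493\right) \left(-56\right) = 27608$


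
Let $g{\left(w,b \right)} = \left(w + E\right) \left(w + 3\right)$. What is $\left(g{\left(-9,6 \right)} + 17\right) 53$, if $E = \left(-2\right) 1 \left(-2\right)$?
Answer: $2491$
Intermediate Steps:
$E = 4$ ($E = \left(-2\right) \left(-2\right) = 4$)
$g{\left(w,b \right)} = \left(3 + w\right) \left(4 + w\right)$ ($g{\left(w,b \right)} = \left(w + 4\right) \left(w + 3\right) = \left(4 + w\right) \left(3 + w\right) = \left(3 + w\right) \left(4 + w\right)$)
$\left(g{\left(-9,6 \right)} + 17\right) 53 = \left(\left(12 + \left(-9\right)^{2} + 7 \left(-9\right)\right) + 17\right) 53 = \left(\left(12 + 81 - 63\right) + 17\right) 53 = \left(30 + 17\right) 53 = 47 \cdot 53 = 2491$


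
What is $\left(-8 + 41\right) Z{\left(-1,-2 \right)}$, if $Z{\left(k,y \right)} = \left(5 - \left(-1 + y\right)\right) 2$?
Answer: $528$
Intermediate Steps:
$Z{\left(k,y \right)} = 12 - 2 y$ ($Z{\left(k,y \right)} = \left(6 - y\right) 2 = 12 - 2 y$)
$\left(-8 + 41\right) Z{\left(-1,-2 \right)} = \left(-8 + 41\right) \left(12 - -4\right) = 33 \left(12 + 4\right) = 33 \cdot 16 = 528$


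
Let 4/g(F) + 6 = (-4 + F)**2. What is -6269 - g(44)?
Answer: -4996395/797 ≈ -6269.0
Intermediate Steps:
g(F) = 4/(-6 + (-4 + F)**2)
-6269 - g(44) = -6269 - 4/(-6 + (-4 + 44)**2) = -6269 - 4/(-6 + 40**2) = -6269 - 4/(-6 + 1600) = -6269 - 4/1594 = -6269 - 1*2/797 = -6269 - 2/797 = -4996395/797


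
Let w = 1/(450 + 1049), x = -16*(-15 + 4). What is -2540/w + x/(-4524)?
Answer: -4306237304/1131 ≈ -3.8075e+6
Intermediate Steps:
x = 176 (x = -16*(-11) = 176)
w = 1/1499 ≈ 0.00066711
-2540/w + x/(-4524) = -2540/1/1499 + 176/(-4524) = -2540*1499 + 176*(-1/4524) = -3807460 - 44/1131 = -4306237304/1131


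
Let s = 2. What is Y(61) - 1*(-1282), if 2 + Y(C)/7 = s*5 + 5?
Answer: 1373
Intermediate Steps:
Y(C) = 91 (Y(C) = -14 + 7*(2*5 + 5) = -14 + 7*(10 + 5) = -14 + 7*15 = -14 + 105 = 91)
Y(61) - 1*(-1282) = 91 - 1*(-1282) = 91 + 1282 = 1373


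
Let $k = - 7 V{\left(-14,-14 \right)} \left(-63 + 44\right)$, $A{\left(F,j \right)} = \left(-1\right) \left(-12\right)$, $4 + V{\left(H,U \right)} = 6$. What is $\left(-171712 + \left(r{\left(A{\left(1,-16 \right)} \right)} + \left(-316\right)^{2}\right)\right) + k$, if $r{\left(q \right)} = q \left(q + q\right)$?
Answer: $-71302$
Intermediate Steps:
$V{\left(H,U \right)} = 2$ ($V{\left(H,U \right)} = -4 + 6 = 2$)
$A{\left(F,j \right)} = 12$
$r{\left(q \right)} = 2 q^{2}$ ($r{\left(q \right)} = q 2 q = 2 q^{2}$)
$k = 266$ ($k = \left(-7\right) 2 \left(-63 + 44\right) = \left(-14\right) \left(-19\right) = 266$)
$\left(-171712 + \left(r{\left(A{\left(1,-16 \right)} \right)} + \left(-316\right)^{2}\right)\right) + k = \left(-171712 + \left(2 \cdot 12^{2} + \left(-316\right)^{2}\right)\right) + 266 = \left(-171712 + \left(2 \cdot 144 + 99856\right)\right) + 266 = \left(-171712 + \left(288 + 99856\right)\right) + 266 = \left(-171712 + 100144\right) + 266 = -71568 + 266 = -71302$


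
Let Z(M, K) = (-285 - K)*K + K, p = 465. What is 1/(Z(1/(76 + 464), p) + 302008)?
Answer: -1/46277 ≈ -2.1609e-5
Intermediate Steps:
Z(M, K) = K + K*(-285 - K) (Z(M, K) = K*(-285 - K) + K = K + K*(-285 - K))
1/(Z(1/(76 + 464), p) + 302008) = 1/(-1*465*(284 + 465) + 302008) = 1/(-1*465*749 + 302008) = 1/(-348285 + 302008) = 1/(-46277) = -1/46277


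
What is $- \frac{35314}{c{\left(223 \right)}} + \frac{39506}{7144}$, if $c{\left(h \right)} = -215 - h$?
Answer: $\frac{67396711}{782268} \approx 86.156$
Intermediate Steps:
$- \frac{35314}{c{\left(223 \right)}} + \frac{39506}{7144} = - \frac{35314}{-215 - 223} + \frac{39506}{7144} = - \frac{35314}{-215 - 223} + 39506 \cdot \frac{1}{7144} = - \frac{35314}{-438} + \frac{19753}{3572} = \left(-35314\right) \left(- \frac{1}{438}\right) + \frac{19753}{3572} = \frac{17657}{219} + \frac{19753}{3572} = \frac{67396711}{782268}$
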